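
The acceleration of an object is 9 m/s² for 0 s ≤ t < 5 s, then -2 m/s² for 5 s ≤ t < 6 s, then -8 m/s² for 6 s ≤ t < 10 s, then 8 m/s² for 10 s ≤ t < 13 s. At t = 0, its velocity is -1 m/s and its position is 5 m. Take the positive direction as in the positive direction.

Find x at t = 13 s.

325.5 m

On each constant-a segment, Δv = aΔt and Δx = v₀Δt + ½aΔt²; chain segment to segment.
0–5 s: v starts -1 m/s; Δx = -1·5 + ½·9·5² = 107.5 m; v ends 44 m/s.
5–6 s: v starts 44 m/s; Δx = 44·1 + ½·-2·1² = 43 m; v ends 42 m/s.
6–10 s: v starts 42 m/s; Δx = 42·4 + ½·-8·4² = 104 m; v ends 10 m/s.
10–13 s: v starts 10 m/s; Δx = 10·3 + ½·8·3² = 66 m; v ends 34 m/s.
x(13) = 5 + Σ Δx = 325.5 m.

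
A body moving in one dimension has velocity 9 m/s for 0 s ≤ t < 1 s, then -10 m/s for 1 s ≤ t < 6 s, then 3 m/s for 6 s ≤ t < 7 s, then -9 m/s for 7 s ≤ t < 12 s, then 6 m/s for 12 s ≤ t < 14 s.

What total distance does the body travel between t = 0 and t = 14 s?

119 m

Total distance travelled is ∫|v| dt — sum the magnitudes of each area piece.
0–1 s: |9| × 1 = 9 m
1–6 s: |-10| × 5 = 50 m
6–7 s: |3| × 1 = 3 m
7–12 s: |-9| × 5 = 45 m
12–14 s: |6| × 2 = 12 m
Total distance = 119 m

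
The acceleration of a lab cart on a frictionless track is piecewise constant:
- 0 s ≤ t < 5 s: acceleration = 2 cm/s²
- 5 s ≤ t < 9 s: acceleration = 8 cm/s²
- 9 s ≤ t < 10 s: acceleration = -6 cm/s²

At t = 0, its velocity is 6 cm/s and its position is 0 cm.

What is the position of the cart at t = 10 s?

On each constant-a segment, Δv = aΔt and Δx = v₀Δt + ½aΔt²; chain segment to segment.
0–5 s: v starts 6 cm/s; Δx = 6·5 + ½·2·5² = 55 cm; v ends 16 cm/s.
5–9 s: v starts 16 cm/s; Δx = 16·4 + ½·8·4² = 128 cm; v ends 48 cm/s.
9–10 s: v starts 48 cm/s; Δx = 48·1 + ½·-6·1² = 45 cm; v ends 42 cm/s.
x(10) = 0 + Σ Δx = 228 cm.

228 cm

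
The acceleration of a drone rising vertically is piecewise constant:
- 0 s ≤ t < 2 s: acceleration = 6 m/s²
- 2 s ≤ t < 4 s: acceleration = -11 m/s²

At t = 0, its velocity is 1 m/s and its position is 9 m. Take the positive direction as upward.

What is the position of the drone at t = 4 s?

27 m

On each constant-a segment, Δv = aΔt and Δx = v₀Δt + ½aΔt²; chain segment to segment.
0–2 s: v starts 1 m/s; Δx = 1·2 + ½·6·2² = 14 m; v ends 13 m/s.
2–4 s: v starts 13 m/s; Δx = 13·2 + ½·-11·2² = 4 m; v ends -9 m/s.
x(4) = 9 + Σ Δx = 27 m.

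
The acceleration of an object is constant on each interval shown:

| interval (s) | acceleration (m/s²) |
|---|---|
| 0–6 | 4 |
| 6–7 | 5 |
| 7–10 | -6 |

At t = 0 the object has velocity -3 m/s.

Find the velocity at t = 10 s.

8 m/s

Δv equals the area under the a-t graph; then v = v₀ + Δv.
0–6 s: 4 × 6 = 24 m/s
6–7 s: 5 × 1 = 5 m/s
7–10 s: -6 × 3 = -18 m/s
Δv = 11 m/s, so v(10) = -3 + (11) = 8 m/s.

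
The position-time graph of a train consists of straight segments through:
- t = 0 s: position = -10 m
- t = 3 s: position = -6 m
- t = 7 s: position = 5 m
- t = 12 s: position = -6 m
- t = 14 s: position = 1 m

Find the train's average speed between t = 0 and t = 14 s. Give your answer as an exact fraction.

33/14 m/s

Average speed = (total path length)/(elapsed time); on a piecewise-linear x-t graph the path length is Σ|Δx|.
0–3 s: |Δx| = |-6 − -10| = 4 m
3–7 s: |Δx| = |5 − -6| = 11 m
7–12 s: |Δx| = |-6 − 5| = 11 m
12–14 s: |Δx| = |1 − -6| = 7 m
Total path = 33 m; average speed = 33/14 = 33/14 m/s.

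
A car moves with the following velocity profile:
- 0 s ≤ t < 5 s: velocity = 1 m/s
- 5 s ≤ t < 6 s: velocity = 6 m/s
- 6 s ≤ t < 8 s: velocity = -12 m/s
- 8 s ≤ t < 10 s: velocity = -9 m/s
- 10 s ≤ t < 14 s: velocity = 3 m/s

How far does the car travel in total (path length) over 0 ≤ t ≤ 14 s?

65 m

Distance (not displacement) is the total path length: add the absolute areas under v-t.
0–5 s: |1| × 5 = 5 m
5–6 s: |6| × 1 = 6 m
6–8 s: |-12| × 2 = 24 m
8–10 s: |-9| × 2 = 18 m
10–14 s: |3| × 4 = 12 m
Total distance = 65 m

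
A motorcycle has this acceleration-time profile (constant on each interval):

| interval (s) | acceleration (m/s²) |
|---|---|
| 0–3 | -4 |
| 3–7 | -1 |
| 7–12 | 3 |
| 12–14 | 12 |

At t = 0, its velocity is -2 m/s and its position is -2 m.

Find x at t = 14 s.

-124.5 m

On each constant-a segment, Δv = aΔt and Δx = v₀Δt + ½aΔt²; chain segment to segment.
0–3 s: v starts -2 m/s; Δx = -2·3 + ½·-4·3² = -24 m; v ends -14 m/s.
3–7 s: v starts -14 m/s; Δx = -14·4 + ½·-1·4² = -64 m; v ends -18 m/s.
7–12 s: v starts -18 m/s; Δx = -18·5 + ½·3·5² = -52.5 m; v ends -3 m/s.
12–14 s: v starts -3 m/s; Δx = -3·2 + ½·12·2² = 18 m; v ends 21 m/s.
x(14) = -2 + Σ Δx = -124.5 m.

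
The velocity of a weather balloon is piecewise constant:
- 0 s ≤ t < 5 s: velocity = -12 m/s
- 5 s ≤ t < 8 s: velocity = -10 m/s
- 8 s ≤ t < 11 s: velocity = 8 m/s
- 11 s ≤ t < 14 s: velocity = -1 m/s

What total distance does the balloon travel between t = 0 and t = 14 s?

Total distance travelled is ∫|v| dt — sum the magnitudes of each area piece.
0–5 s: |-12| × 5 = 60 m
5–8 s: |-10| × 3 = 30 m
8–11 s: |8| × 3 = 24 m
11–14 s: |-1| × 3 = 3 m
Total distance = 117 m

117 m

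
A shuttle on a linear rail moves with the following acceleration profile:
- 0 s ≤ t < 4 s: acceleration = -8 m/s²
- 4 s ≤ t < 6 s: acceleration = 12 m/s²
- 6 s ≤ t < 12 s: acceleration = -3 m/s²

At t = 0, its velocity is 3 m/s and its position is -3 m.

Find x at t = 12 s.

-173 m

On each constant-a segment, Δv = aΔt and Δx = v₀Δt + ½aΔt²; chain segment to segment.
0–4 s: v starts 3 m/s; Δx = 3·4 + ½·-8·4² = -52 m; v ends -29 m/s.
4–6 s: v starts -29 m/s; Δx = -29·2 + ½·12·2² = -34 m; v ends -5 m/s.
6–12 s: v starts -5 m/s; Δx = -5·6 + ½·-3·6² = -84 m; v ends -23 m/s.
x(12) = -3 + Σ Δx = -173 m.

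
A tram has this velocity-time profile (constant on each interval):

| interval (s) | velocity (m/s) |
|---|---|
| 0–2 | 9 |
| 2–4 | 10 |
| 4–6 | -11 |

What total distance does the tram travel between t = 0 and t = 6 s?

60 m

Distance (not displacement) is the total path length: add the absolute areas under v-t.
0–2 s: |9| × 2 = 18 m
2–4 s: |10| × 2 = 20 m
4–6 s: |-11| × 2 = 22 m
Total distance = 60 m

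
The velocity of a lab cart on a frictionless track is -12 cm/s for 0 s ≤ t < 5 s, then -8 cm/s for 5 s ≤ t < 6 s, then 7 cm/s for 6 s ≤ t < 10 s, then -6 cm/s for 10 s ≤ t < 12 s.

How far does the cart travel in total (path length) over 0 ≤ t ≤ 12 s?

108 cm

Distance (not displacement) is the total path length: add the absolute areas under v-t.
0–5 s: |-12| × 5 = 60 cm
5–6 s: |-8| × 1 = 8 cm
6–10 s: |7| × 4 = 28 cm
10–12 s: |-6| × 2 = 12 cm
Total distance = 108 cm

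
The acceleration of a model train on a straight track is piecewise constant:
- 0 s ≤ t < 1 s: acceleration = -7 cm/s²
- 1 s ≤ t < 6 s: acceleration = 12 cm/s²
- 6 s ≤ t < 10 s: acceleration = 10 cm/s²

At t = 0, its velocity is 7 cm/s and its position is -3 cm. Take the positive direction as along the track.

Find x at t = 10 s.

470.5 cm

On each constant-a segment, Δv = aΔt and Δx = v₀Δt + ½aΔt²; chain segment to segment.
0–1 s: v starts 7 cm/s; Δx = 7·1 + ½·-7·1² = 3.5 cm; v ends 0 cm/s.
1–6 s: v starts 0 cm/s; Δx = 0·5 + ½·12·5² = 150 cm; v ends 60 cm/s.
6–10 s: v starts 60 cm/s; Δx = 60·4 + ½·10·4² = 320 cm; v ends 100 cm/s.
x(10) = -3 + Σ Δx = 470.5 cm.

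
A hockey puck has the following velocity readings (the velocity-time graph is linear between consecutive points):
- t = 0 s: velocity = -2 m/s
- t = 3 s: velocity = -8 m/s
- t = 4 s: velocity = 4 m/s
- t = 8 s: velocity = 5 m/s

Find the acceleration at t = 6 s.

0.25 m/s²

Acceleration is the slope of the v-t graph on 4–8 s: (5 − 4)/(8 − 4) = 0.25 m/s².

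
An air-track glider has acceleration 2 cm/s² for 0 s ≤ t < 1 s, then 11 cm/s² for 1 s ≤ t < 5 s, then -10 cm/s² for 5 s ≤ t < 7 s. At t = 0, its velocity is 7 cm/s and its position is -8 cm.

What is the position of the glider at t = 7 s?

On each constant-a segment, Δv = aΔt and Δx = v₀Δt + ½aΔt²; chain segment to segment.
0–1 s: v starts 7 cm/s; Δx = 7·1 + ½·2·1² = 8 cm; v ends 9 cm/s.
1–5 s: v starts 9 cm/s; Δx = 9·4 + ½·11·4² = 124 cm; v ends 53 cm/s.
5–7 s: v starts 53 cm/s; Δx = 53·2 + ½·-10·2² = 86 cm; v ends 33 cm/s.
x(7) = -8 + Σ Δx = 210 cm.

210 cm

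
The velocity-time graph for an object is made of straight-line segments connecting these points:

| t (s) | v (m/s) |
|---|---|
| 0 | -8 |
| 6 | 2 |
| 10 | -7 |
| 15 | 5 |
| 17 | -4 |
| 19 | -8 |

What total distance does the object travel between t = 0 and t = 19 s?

Total distance travelled is ∫|v| dt — sum the magnitudes of each area piece.
0–6 s: v = 0 at t = 4.8 s; triangle areas 19.2 + 1.2 = 20.4 m
6–10 s: v = 0 at t = 62/9 s; triangle areas 8/9 + 98/9 = 106/9 m
10–15 s: v = 0 at t = 155/12 s; triangle areas 245/24 + 125/24 = 185/12 m
15–17 s: v = 0 at t = 145/9 s; triangle areas 25/9 + 16/9 = 41/9 m
17–19 s: |½(-4 + -8)(2)| = 12 m
Total distance = 64.15 m

64.15 m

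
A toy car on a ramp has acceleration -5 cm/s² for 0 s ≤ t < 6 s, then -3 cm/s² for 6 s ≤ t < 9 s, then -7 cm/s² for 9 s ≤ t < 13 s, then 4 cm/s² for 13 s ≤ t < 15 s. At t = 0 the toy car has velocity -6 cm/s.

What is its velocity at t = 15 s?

-65 cm/s

Δv equals the area under the a-t graph; then v = v₀ + Δv.
0–6 s: -5 × 6 = -30 cm/s
6–9 s: -3 × 3 = -9 cm/s
9–13 s: -7 × 4 = -28 cm/s
13–15 s: 4 × 2 = 8 cm/s
Δv = -59 cm/s, so v(15) = -6 + (-59) = -65 cm/s.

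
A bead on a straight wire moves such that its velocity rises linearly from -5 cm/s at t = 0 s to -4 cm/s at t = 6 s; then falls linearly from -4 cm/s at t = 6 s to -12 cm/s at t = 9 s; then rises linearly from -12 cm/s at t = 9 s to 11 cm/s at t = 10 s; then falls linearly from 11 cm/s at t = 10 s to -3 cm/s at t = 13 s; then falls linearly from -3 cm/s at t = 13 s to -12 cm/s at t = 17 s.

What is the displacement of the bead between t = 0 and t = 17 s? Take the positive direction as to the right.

-69.5 cm

Displacement is the signed area under the v-t curve.
0–6 s: ½(-5 + -4)(6) = -27 cm
6–9 s: ½(-4 + -12)(3) = -24 cm
9–10 s: ½(-12 + 11)(1) = -0.5 cm
10–13 s: ½(11 + -3)(3) = 12 cm
13–17 s: ½(-3 + -12)(4) = -30 cm
Net displacement = -69.5 cm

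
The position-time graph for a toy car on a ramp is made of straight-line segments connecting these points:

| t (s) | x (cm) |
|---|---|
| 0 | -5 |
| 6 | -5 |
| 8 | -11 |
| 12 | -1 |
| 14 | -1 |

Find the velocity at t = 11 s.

2.5 cm/s

Velocity is the slope of the x-t graph on 8–12 s: (-1 − -11)/(12 − 8) = 2.5 cm/s.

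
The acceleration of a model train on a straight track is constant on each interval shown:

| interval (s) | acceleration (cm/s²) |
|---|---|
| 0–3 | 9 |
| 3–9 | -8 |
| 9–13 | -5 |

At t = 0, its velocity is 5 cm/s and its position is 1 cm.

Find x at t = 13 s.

0.5 cm

On each constant-a segment, Δv = aΔt and Δx = v₀Δt + ½aΔt²; chain segment to segment.
0–3 s: v starts 5 cm/s; Δx = 5·3 + ½·9·3² = 55.5 cm; v ends 32 cm/s.
3–9 s: v starts 32 cm/s; Δx = 32·6 + ½·-8·6² = 48 cm; v ends -16 cm/s.
9–13 s: v starts -16 cm/s; Δx = -16·4 + ½·-5·4² = -104 cm; v ends -36 cm/s.
x(13) = 1 + Σ Δx = 0.5 cm.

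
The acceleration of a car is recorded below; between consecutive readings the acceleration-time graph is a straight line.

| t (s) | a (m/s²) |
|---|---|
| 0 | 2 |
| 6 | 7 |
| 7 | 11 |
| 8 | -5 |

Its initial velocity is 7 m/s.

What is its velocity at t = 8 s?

Δv equals the area under the a-t graph; then v = v₀ + Δv.
0–6 s: ½(2 + 7)(6) = 27 m/s
6–7 s: ½(7 + 11)(1) = 9 m/s
7–8 s: ½(11 + -5)(1) = 3 m/s
Δv = 39 m/s, so v(8) = 7 + (39) = 46 m/s.

46 m/s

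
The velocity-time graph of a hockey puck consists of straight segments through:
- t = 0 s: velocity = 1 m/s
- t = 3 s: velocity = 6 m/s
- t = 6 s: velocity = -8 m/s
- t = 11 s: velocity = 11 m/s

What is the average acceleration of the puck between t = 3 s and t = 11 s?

Average acceleration = Δv/Δt = (11 − 6)/(11 − 3) = 0.625 m/s².

0.625 m/s²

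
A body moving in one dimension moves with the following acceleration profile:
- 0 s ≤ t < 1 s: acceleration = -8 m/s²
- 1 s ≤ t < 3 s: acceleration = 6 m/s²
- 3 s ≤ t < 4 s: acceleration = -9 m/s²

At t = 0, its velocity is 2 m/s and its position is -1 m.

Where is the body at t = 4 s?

On each constant-a segment, Δv = aΔt and Δx = v₀Δt + ½aΔt²; chain segment to segment.
0–1 s: v starts 2 m/s; Δx = 2·1 + ½·-8·1² = -2 m; v ends -6 m/s.
1–3 s: v starts -6 m/s; Δx = -6·2 + ½·6·2² = 0 m; v ends 6 m/s.
3–4 s: v starts 6 m/s; Δx = 6·1 + ½·-9·1² = 1.5 m; v ends -3 m/s.
x(4) = -1 + Σ Δx = -1.5 m.

-1.5 m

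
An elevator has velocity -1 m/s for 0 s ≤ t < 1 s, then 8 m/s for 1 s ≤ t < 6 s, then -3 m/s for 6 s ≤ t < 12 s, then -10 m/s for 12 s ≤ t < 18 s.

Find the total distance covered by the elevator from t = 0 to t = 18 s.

119 m

Distance (not displacement) is the total path length: add the absolute areas under v-t.
0–1 s: |-1| × 1 = 1 m
1–6 s: |8| × 5 = 40 m
6–12 s: |-3| × 6 = 18 m
12–18 s: |-10| × 6 = 60 m
Total distance = 119 m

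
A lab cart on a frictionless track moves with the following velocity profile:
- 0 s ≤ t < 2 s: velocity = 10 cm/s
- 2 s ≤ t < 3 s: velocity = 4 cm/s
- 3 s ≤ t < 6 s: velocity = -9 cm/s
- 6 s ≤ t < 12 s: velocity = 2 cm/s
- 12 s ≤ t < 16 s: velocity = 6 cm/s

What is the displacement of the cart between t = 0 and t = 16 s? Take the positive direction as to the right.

33 cm

Displacement is the signed area under the v-t curve.
0–2 s: 10 × 2 = 20 cm
2–3 s: 4 × 1 = 4 cm
3–6 s: -9 × 3 = -27 cm
6–12 s: 2 × 6 = 12 cm
12–16 s: 6 × 4 = 24 cm
Net displacement = 33 cm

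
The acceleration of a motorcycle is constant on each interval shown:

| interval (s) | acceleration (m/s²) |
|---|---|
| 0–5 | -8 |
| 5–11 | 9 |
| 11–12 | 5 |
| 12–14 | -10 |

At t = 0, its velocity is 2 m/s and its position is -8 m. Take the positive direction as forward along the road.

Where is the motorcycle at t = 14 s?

On each constant-a segment, Δv = aΔt and Δx = v₀Δt + ½aΔt²; chain segment to segment.
0–5 s: v starts 2 m/s; Δx = 2·5 + ½·-8·5² = -90 m; v ends -38 m/s.
5–11 s: v starts -38 m/s; Δx = -38·6 + ½·9·6² = -66 m; v ends 16 m/s.
11–12 s: v starts 16 m/s; Δx = 16·1 + ½·5·1² = 18.5 m; v ends 21 m/s.
12–14 s: v starts 21 m/s; Δx = 21·2 + ½·-10·2² = 22 m; v ends 1 m/s.
x(14) = -8 + Σ Δx = -123.5 m.

-123.5 m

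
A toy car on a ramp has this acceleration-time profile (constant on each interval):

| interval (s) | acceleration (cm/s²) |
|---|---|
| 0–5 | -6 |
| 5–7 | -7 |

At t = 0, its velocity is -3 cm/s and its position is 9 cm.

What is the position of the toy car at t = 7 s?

On each constant-a segment, Δv = aΔt and Δx = v₀Δt + ½aΔt²; chain segment to segment.
0–5 s: v starts -3 cm/s; Δx = -3·5 + ½·-6·5² = -90 cm; v ends -33 cm/s.
5–7 s: v starts -33 cm/s; Δx = -33·2 + ½·-7·2² = -80 cm; v ends -47 cm/s.
x(7) = 9 + Σ Δx = -161 cm.

-161 cm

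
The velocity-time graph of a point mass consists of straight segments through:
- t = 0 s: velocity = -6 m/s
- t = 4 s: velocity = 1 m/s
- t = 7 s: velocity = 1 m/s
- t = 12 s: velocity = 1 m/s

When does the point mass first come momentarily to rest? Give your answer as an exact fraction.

t = 24/7 s

v changes sign on 0–4 s (from -6 to 1); the graph is linear there, so v = 0 at t = 0 + (6)·(4 − 0)/(1 − -6) = 24/7 s.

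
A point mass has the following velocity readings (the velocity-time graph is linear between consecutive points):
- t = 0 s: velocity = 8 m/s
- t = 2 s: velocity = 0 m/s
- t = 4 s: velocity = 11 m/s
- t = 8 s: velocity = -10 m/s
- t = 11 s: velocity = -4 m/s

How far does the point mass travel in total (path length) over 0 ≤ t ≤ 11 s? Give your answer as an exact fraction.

1282/21 m

Total distance travelled is ∫|v| dt — sum the magnitudes of each area piece.
0–2 s: |½(8 + 0)(2)| = 8 m
2–4 s: |½(0 + 11)(2)| = 11 m
4–8 s: v = 0 at t = 128/21 s; triangle areas 242/21 + 200/21 = 442/21 m
8–11 s: |½(-10 + -4)(3)| = 21 m
Total distance = 1282/21 m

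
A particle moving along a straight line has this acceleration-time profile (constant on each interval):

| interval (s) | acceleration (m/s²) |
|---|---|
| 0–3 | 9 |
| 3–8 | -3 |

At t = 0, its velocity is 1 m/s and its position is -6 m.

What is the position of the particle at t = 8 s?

140 m

On each constant-a segment, Δv = aΔt and Δx = v₀Δt + ½aΔt²; chain segment to segment.
0–3 s: v starts 1 m/s; Δx = 1·3 + ½·9·3² = 43.5 m; v ends 28 m/s.
3–8 s: v starts 28 m/s; Δx = 28·5 + ½·-3·5² = 102.5 m; v ends 13 m/s.
x(8) = -6 + Σ Δx = 140 m.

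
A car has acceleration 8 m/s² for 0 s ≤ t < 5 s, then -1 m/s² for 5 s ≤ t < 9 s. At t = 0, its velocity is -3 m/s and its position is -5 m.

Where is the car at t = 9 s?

220 m

On each constant-a segment, Δv = aΔt and Δx = v₀Δt + ½aΔt²; chain segment to segment.
0–5 s: v starts -3 m/s; Δx = -3·5 + ½·8·5² = 85 m; v ends 37 m/s.
5–9 s: v starts 37 m/s; Δx = 37·4 + ½·-1·4² = 140 m; v ends 33 m/s.
x(9) = -5 + Σ Δx = 220 m.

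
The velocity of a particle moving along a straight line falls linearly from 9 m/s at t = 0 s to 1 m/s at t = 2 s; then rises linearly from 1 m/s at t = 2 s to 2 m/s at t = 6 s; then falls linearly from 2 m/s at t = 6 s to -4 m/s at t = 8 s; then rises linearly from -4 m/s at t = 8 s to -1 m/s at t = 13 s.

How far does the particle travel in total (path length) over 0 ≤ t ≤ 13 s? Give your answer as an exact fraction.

191/6 m

Distance (not displacement) is the total path length: add the absolute areas under v-t.
0–2 s: |½(9 + 1)(2)| = 10 m
2–6 s: |½(1 + 2)(4)| = 6 m
6–8 s: v = 0 at t = 20/3 s; triangle areas 2/3 + 8/3 = 10/3 m
8–13 s: |½(-4 + -1)(5)| = 12.5 m
Total distance = 191/6 m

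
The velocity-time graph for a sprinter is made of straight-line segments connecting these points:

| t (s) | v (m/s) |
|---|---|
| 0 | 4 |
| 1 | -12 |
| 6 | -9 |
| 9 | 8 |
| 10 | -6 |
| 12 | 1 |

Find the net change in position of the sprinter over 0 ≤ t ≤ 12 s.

Net displacement equals the area under the velocity-time graph (areas below the axis count negative).
0–1 s: ½(4 + -12)(1) = -4 m
1–6 s: ½(-12 + -9)(5) = -52.5 m
6–9 s: ½(-9 + 8)(3) = -1.5 m
9–10 s: ½(8 + -6)(1) = 1 m
10–12 s: ½(-6 + 1)(2) = -5 m
Net displacement = -62 m

-62 m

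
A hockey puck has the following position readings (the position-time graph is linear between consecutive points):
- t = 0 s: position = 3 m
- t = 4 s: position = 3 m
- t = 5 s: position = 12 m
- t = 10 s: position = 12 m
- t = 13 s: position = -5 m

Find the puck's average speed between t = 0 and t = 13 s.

2 m/s

Average speed = (total path length)/(elapsed time); on a piecewise-linear x-t graph the path length is Σ|Δx|.
0–4 s: |Δx| = |3 − 3| = 0 m
4–5 s: |Δx| = |12 − 3| = 9 m
5–10 s: |Δx| = |12 − 12| = 0 m
10–13 s: |Δx| = |-5 − 12| = 17 m
Total path = 26 m; average speed = 26/13 = 2 m/s.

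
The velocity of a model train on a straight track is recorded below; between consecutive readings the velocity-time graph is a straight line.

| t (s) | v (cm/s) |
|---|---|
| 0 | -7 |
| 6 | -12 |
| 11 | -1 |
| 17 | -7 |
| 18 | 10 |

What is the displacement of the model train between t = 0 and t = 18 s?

-112 cm

Displacement is the signed area under the v-t curve.
0–6 s: ½(-7 + -12)(6) = -57 cm
6–11 s: ½(-12 + -1)(5) = -32.5 cm
11–17 s: ½(-1 + -7)(6) = -24 cm
17–18 s: ½(-7 + 10)(1) = 1.5 cm
Net displacement = -112 cm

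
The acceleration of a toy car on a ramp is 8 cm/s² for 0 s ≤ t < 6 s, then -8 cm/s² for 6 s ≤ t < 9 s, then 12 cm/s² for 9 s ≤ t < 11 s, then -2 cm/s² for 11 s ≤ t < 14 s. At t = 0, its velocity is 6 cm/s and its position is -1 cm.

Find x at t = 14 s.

542 cm

On each constant-a segment, Δv = aΔt and Δx = v₀Δt + ½aΔt²; chain segment to segment.
0–6 s: v starts 6 cm/s; Δx = 6·6 + ½·8·6² = 180 cm; v ends 54 cm/s.
6–9 s: v starts 54 cm/s; Δx = 54·3 + ½·-8·3² = 126 cm; v ends 30 cm/s.
9–11 s: v starts 30 cm/s; Δx = 30·2 + ½·12·2² = 84 cm; v ends 54 cm/s.
11–14 s: v starts 54 cm/s; Δx = 54·3 + ½·-2·3² = 153 cm; v ends 48 cm/s.
x(14) = -1 + Σ Δx = 542 cm.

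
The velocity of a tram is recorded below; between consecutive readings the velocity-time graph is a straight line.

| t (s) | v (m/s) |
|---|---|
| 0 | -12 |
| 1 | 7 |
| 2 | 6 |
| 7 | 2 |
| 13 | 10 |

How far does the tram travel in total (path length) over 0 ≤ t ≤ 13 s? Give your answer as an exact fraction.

1284/19 m

Total distance travelled is ∫|v| dt — sum the magnitudes of each area piece.
0–1 s: v = 0 at t = 12/19 s; triangle areas 72/19 + 49/38 = 193/38 m
1–2 s: |½(7 + 6)(1)| = 6.5 m
2–7 s: |½(6 + 2)(5)| = 20 m
7–13 s: |½(2 + 10)(6)| = 36 m
Total distance = 1284/19 m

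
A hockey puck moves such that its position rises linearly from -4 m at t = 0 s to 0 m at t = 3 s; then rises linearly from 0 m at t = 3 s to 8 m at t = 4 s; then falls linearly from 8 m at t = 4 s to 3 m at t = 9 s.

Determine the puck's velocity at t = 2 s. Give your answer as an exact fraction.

4/3 m/s

Velocity is the slope of the x-t graph on 0–3 s: (0 − -4)/(3 − 0) = 4/3 m/s.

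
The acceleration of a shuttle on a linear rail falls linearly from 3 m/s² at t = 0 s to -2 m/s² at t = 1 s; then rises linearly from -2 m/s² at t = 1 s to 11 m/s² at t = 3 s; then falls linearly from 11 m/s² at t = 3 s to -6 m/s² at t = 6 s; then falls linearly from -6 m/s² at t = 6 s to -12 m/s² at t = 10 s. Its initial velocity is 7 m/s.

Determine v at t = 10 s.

-12 m/s

Δv equals the area under the a-t graph; then v = v₀ + Δv.
0–1 s: ½(3 + -2)(1) = 0.5 m/s
1–3 s: ½(-2 + 11)(2) = 9 m/s
3–6 s: ½(11 + -6)(3) = 7.5 m/s
6–10 s: ½(-6 + -12)(4) = -36 m/s
Δv = -19 m/s, so v(10) = 7 + (-19) = -12 m/s.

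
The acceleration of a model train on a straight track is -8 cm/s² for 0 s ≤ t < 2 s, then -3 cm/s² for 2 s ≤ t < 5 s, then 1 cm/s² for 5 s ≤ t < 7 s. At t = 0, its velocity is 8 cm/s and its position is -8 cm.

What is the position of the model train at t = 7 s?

On each constant-a segment, Δv = aΔt and Δx = v₀Δt + ½aΔt²; chain segment to segment.
0–2 s: v starts 8 cm/s; Δx = 8·2 + ½·-8·2² = 0 cm; v ends -8 cm/s.
2–5 s: v starts -8 cm/s; Δx = -8·3 + ½·-3·3² = -37.5 cm; v ends -17 cm/s.
5–7 s: v starts -17 cm/s; Δx = -17·2 + ½·1·2² = -32 cm; v ends -15 cm/s.
x(7) = -8 + Σ Δx = -77.5 cm.

-77.5 cm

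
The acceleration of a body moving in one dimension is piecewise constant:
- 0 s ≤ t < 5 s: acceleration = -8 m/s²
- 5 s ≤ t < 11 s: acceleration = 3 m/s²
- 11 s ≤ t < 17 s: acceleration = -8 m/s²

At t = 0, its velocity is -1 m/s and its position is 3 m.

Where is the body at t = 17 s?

-576 m

On each constant-a segment, Δv = aΔt and Δx = v₀Δt + ½aΔt²; chain segment to segment.
0–5 s: v starts -1 m/s; Δx = -1·5 + ½·-8·5² = -105 m; v ends -41 m/s.
5–11 s: v starts -41 m/s; Δx = -41·6 + ½·3·6² = -192 m; v ends -23 m/s.
11–17 s: v starts -23 m/s; Δx = -23·6 + ½·-8·6² = -282 m; v ends -71 m/s.
x(17) = 3 + Σ Δx = -576 m.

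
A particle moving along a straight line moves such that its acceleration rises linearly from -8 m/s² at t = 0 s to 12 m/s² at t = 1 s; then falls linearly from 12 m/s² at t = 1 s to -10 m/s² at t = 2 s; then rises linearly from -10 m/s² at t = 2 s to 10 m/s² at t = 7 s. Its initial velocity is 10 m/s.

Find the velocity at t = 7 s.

13 m/s

Δv equals the area under the a-t graph; then v = v₀ + Δv.
0–1 s: ½(-8 + 12)(1) = 2 m/s
1–2 s: ½(12 + -10)(1) = 1 m/s
2–7 s: ½(-10 + 10)(5) = 0 m/s
Δv = 3 m/s, so v(7) = 10 + (3) = 13 m/s.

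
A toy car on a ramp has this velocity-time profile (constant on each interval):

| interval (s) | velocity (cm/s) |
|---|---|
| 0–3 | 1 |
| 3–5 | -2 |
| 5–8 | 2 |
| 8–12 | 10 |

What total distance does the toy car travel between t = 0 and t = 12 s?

53 cm

Distance (not displacement) is the total path length: add the absolute areas under v-t.
0–3 s: |1| × 3 = 3 cm
3–5 s: |-2| × 2 = 4 cm
5–8 s: |2| × 3 = 6 cm
8–12 s: |10| × 4 = 40 cm
Total distance = 53 cm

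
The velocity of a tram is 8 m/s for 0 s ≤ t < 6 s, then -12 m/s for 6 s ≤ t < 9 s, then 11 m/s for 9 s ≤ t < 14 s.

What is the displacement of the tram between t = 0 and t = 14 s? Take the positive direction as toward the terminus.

Net displacement equals the area under the velocity-time graph (areas below the axis count negative).
0–6 s: 8 × 6 = 48 m
6–9 s: -12 × 3 = -36 m
9–14 s: 11 × 5 = 55 m
Net displacement = 67 m

67 m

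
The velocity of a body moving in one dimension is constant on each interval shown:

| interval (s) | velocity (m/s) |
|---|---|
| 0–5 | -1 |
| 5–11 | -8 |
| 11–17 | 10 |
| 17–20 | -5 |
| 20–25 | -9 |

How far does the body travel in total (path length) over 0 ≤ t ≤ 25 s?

173 m

Total distance travelled is ∫|v| dt — sum the magnitudes of each area piece.
0–5 s: |-1| × 5 = 5 m
5–11 s: |-8| × 6 = 48 m
11–17 s: |10| × 6 = 60 m
17–20 s: |-5| × 3 = 15 m
20–25 s: |-9| × 5 = 45 m
Total distance = 173 m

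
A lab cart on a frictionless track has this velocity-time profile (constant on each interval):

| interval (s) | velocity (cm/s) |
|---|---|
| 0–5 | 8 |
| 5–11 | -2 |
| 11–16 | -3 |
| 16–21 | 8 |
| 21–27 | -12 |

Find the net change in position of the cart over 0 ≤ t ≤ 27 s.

-19 cm

Net displacement equals the area under the velocity-time graph (areas below the axis count negative).
0–5 s: 8 × 5 = 40 cm
5–11 s: -2 × 6 = -12 cm
11–16 s: -3 × 5 = -15 cm
16–21 s: 8 × 5 = 40 cm
21–27 s: -12 × 6 = -72 cm
Net displacement = -19 cm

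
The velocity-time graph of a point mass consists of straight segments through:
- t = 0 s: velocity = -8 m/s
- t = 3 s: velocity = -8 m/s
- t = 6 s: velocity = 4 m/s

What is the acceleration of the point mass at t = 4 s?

4 m/s²

Acceleration is the slope of the v-t graph on 3–6 s: (4 − -8)/(6 − 3) = 4 m/s².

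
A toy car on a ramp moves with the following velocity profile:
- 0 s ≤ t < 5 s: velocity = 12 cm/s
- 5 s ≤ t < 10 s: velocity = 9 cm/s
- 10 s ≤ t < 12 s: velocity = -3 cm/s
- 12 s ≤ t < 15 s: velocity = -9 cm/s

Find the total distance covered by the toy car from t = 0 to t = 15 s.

138 cm

Distance (not displacement) is the total path length: add the absolute areas under v-t.
0–5 s: |12| × 5 = 60 cm
5–10 s: |9| × 5 = 45 cm
10–12 s: |-3| × 2 = 6 cm
12–15 s: |-9| × 3 = 27 cm
Total distance = 138 cm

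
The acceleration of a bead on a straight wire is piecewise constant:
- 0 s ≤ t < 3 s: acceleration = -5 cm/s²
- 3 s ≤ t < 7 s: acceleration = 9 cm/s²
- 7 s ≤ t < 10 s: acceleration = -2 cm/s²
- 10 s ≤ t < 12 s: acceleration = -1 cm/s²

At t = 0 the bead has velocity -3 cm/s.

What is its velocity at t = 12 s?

10 cm/s

Δv equals the area under the a-t graph; then v = v₀ + Δv.
0–3 s: -5 × 3 = -15 cm/s
3–7 s: 9 × 4 = 36 cm/s
7–10 s: -2 × 3 = -6 cm/s
10–12 s: -1 × 2 = -2 cm/s
Δv = 13 cm/s, so v(12) = -3 + (13) = 10 cm/s.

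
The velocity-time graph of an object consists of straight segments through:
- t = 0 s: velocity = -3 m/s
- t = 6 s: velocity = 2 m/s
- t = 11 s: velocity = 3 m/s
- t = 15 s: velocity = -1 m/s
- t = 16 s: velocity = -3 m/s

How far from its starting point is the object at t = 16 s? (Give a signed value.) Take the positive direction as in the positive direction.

11.5 m

Displacement is the signed area under the v-t curve.
0–6 s: ½(-3 + 2)(6) = -3 m
6–11 s: ½(2 + 3)(5) = 12.5 m
11–15 s: ½(3 + -1)(4) = 4 m
15–16 s: ½(-1 + -3)(1) = -2 m
Net displacement = 11.5 m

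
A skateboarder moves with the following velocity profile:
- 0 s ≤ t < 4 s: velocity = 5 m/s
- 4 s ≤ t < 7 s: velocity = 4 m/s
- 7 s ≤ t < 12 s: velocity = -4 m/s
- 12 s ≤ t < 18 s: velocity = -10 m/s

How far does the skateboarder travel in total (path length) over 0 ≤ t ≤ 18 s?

112 m

Distance (not displacement) is the total path length: add the absolute areas under v-t.
0–4 s: |5| × 4 = 20 m
4–7 s: |4| × 3 = 12 m
7–12 s: |-4| × 5 = 20 m
12–18 s: |-10| × 6 = 60 m
Total distance = 112 m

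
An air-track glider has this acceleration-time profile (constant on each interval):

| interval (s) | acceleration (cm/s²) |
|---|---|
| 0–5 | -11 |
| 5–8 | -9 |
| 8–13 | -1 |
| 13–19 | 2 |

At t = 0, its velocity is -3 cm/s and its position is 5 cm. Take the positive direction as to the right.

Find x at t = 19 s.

On each constant-a segment, Δv = aΔt and Δx = v₀Δt + ½aΔt²; chain segment to segment.
0–5 s: v starts -3 cm/s; Δx = -3·5 + ½·-11·5² = -152.5 cm; v ends -58 cm/s.
5–8 s: v starts -58 cm/s; Δx = -58·3 + ½·-9·3² = -214.5 cm; v ends -85 cm/s.
8–13 s: v starts -85 cm/s; Δx = -85·5 + ½·-1·5² = -437.5 cm; v ends -90 cm/s.
13–19 s: v starts -90 cm/s; Δx = -90·6 + ½·2·6² = -504 cm; v ends -78 cm/s.
x(19) = 5 + Σ Δx = -1303.5 cm.

-1303.5 cm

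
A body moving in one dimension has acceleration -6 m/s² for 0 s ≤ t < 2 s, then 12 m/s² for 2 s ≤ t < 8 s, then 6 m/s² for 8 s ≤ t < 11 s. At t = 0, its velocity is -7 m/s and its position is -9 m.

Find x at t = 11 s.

On each constant-a segment, Δv = aΔt and Δx = v₀Δt + ½aΔt²; chain segment to segment.
0–2 s: v starts -7 m/s; Δx = -7·2 + ½·-6·2² = -26 m; v ends -19 m/s.
2–8 s: v starts -19 m/s; Δx = -19·6 + ½·12·6² = 102 m; v ends 53 m/s.
8–11 s: v starts 53 m/s; Δx = 53·3 + ½·6·3² = 186 m; v ends 71 m/s.
x(11) = -9 + Σ Δx = 253 m.

253 m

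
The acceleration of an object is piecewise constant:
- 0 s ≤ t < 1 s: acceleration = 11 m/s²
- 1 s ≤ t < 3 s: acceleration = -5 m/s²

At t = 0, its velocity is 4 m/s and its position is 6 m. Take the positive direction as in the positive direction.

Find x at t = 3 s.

On each constant-a segment, Δv = aΔt and Δx = v₀Δt + ½aΔt²; chain segment to segment.
0–1 s: v starts 4 m/s; Δx = 4·1 + ½·11·1² = 9.5 m; v ends 15 m/s.
1–3 s: v starts 15 m/s; Δx = 15·2 + ½·-5·2² = 20 m; v ends 5 m/s.
x(3) = 6 + Σ Δx = 35.5 m.

35.5 m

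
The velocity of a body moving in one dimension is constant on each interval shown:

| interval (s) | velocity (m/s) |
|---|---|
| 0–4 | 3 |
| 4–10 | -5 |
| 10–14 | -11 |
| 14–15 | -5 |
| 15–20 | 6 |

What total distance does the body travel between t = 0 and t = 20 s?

121 m

Total distance travelled is ∫|v| dt — sum the magnitudes of each area piece.
0–4 s: |3| × 4 = 12 m
4–10 s: |-5| × 6 = 30 m
10–14 s: |-11| × 4 = 44 m
14–15 s: |-5| × 1 = 5 m
15–20 s: |6| × 5 = 30 m
Total distance = 121 m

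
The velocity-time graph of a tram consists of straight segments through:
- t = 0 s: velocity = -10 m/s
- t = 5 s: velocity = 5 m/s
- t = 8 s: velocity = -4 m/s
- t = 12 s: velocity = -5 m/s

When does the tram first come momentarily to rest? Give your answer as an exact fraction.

v changes sign on 0–5 s (from -10 to 5); the graph is linear there, so v = 0 at t = 0 + (10)·(5 − 0)/(5 − -10) = 10/3 s.

t = 10/3 s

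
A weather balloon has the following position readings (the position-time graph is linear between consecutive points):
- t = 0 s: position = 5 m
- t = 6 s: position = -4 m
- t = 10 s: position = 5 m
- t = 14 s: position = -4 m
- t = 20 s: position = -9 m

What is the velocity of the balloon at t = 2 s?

Velocity is the slope of the x-t graph on 0–6 s: (-4 − 5)/(6 − 0) = -1.5 m/s.

-1.5 m/s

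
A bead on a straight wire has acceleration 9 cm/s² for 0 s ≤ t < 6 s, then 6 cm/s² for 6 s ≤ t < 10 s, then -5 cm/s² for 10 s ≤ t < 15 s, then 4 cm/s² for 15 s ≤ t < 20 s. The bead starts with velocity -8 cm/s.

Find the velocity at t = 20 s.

65 cm/s

Δv equals the area under the a-t graph; then v = v₀ + Δv.
0–6 s: 9 × 6 = 54 cm/s
6–10 s: 6 × 4 = 24 cm/s
10–15 s: -5 × 5 = -25 cm/s
15–20 s: 4 × 5 = 20 cm/s
Δv = 73 cm/s, so v(20) = -8 + (73) = 65 cm/s.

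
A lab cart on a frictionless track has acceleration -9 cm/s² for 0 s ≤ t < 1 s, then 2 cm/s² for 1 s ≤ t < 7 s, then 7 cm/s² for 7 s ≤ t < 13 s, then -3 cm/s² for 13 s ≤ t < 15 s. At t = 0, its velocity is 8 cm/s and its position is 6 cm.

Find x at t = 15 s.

331.5 cm

On each constant-a segment, Δv = aΔt and Δx = v₀Δt + ½aΔt²; chain segment to segment.
0–1 s: v starts 8 cm/s; Δx = 8·1 + ½·-9·1² = 3.5 cm; v ends -1 cm/s.
1–7 s: v starts -1 cm/s; Δx = -1·6 + ½·2·6² = 30 cm; v ends 11 cm/s.
7–13 s: v starts 11 cm/s; Δx = 11·6 + ½·7·6² = 192 cm; v ends 53 cm/s.
13–15 s: v starts 53 cm/s; Δx = 53·2 + ½·-3·2² = 100 cm; v ends 47 cm/s.
x(15) = 6 + Σ Δx = 331.5 cm.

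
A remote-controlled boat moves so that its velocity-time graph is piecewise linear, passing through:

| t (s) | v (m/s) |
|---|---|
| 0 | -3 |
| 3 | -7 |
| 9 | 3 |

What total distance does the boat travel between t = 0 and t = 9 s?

Distance (not displacement) is the total path length: add the absolute areas under v-t.
0–3 s: |½(-3 + -7)(3)| = 15 m
3–9 s: v = 0 at t = 7.2 s; triangle areas 14.7 + 2.7 = 17.4 m
Total distance = 32.4 m

32.4 m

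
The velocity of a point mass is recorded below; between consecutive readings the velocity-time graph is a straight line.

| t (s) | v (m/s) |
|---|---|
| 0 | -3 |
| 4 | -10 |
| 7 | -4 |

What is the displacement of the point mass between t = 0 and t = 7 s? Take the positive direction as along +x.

-47 m

Net displacement equals the area under the velocity-time graph (areas below the axis count negative).
0–4 s: ½(-3 + -10)(4) = -26 m
4–7 s: ½(-10 + -4)(3) = -21 m
Net displacement = -47 m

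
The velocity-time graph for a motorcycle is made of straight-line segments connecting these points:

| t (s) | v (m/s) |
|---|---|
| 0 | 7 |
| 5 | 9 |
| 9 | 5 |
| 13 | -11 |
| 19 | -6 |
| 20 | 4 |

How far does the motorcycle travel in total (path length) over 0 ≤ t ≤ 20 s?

Total distance travelled is ∫|v| dt — sum the magnitudes of each area piece.
0–5 s: |½(7 + 9)(5)| = 40 m
5–9 s: |½(9 + 5)(4)| = 28 m
9–13 s: v = 0 at t = 10.25 s; triangle areas 3.125 + 15.125 = 18.25 m
13–19 s: |½(-11 + -6)(6)| = 51 m
19–20 s: v = 0 at t = 19.6 s; triangle areas 1.8 + 0.8 = 2.6 m
Total distance = 139.85 m

139.85 m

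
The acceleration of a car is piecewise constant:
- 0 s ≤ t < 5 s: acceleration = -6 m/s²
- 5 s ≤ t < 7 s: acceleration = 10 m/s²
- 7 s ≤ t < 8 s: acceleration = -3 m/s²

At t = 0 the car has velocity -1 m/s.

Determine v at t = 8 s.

-14 m/s

Δv equals the area under the a-t graph; then v = v₀ + Δv.
0–5 s: -6 × 5 = -30 m/s
5–7 s: 10 × 2 = 20 m/s
7–8 s: -3 × 1 = -3 m/s
Δv = -13 m/s, so v(8) = -1 + (-13) = -14 m/s.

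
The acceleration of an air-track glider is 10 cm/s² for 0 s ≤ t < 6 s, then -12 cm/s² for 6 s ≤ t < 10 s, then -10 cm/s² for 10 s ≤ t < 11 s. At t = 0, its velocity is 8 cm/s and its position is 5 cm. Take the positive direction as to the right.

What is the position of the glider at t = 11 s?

424 cm

On each constant-a segment, Δv = aΔt and Δx = v₀Δt + ½aΔt²; chain segment to segment.
0–6 s: v starts 8 cm/s; Δx = 8·6 + ½·10·6² = 228 cm; v ends 68 cm/s.
6–10 s: v starts 68 cm/s; Δx = 68·4 + ½·-12·4² = 176 cm; v ends 20 cm/s.
10–11 s: v starts 20 cm/s; Δx = 20·1 + ½·-10·1² = 15 cm; v ends 10 cm/s.
x(11) = 5 + Σ Δx = 424 cm.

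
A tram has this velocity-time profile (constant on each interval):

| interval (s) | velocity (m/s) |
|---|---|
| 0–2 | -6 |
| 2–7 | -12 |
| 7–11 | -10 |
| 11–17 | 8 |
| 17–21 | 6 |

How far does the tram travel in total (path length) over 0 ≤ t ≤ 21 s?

Distance (not displacement) is the total path length: add the absolute areas under v-t.
0–2 s: |-6| × 2 = 12 m
2–7 s: |-12| × 5 = 60 m
7–11 s: |-10| × 4 = 40 m
11–17 s: |8| × 6 = 48 m
17–21 s: |6| × 4 = 24 m
Total distance = 184 m

184 m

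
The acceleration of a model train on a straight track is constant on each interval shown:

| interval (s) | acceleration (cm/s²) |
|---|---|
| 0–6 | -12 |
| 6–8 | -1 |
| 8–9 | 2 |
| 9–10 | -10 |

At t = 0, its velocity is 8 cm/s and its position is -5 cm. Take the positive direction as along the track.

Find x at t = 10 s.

-437 cm

On each constant-a segment, Δv = aΔt and Δx = v₀Δt + ½aΔt²; chain segment to segment.
0–6 s: v starts 8 cm/s; Δx = 8·6 + ½·-12·6² = -168 cm; v ends -64 cm/s.
6–8 s: v starts -64 cm/s; Δx = -64·2 + ½·-1·2² = -130 cm; v ends -66 cm/s.
8–9 s: v starts -66 cm/s; Δx = -66·1 + ½·2·1² = -65 cm; v ends -64 cm/s.
9–10 s: v starts -64 cm/s; Δx = -64·1 + ½·-10·1² = -69 cm; v ends -74 cm/s.
x(10) = -5 + Σ Δx = -437 cm.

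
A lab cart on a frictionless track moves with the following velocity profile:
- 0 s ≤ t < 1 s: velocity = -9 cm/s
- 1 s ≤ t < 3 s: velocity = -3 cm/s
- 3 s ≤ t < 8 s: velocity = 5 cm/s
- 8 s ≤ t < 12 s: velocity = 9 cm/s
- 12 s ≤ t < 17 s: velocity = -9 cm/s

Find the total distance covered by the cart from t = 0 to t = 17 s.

Total distance travelled is ∫|v| dt — sum the magnitudes of each area piece.
0–1 s: |-9| × 1 = 9 cm
1–3 s: |-3| × 2 = 6 cm
3–8 s: |5| × 5 = 25 cm
8–12 s: |9| × 4 = 36 cm
12–17 s: |-9| × 5 = 45 cm
Total distance = 121 cm

121 cm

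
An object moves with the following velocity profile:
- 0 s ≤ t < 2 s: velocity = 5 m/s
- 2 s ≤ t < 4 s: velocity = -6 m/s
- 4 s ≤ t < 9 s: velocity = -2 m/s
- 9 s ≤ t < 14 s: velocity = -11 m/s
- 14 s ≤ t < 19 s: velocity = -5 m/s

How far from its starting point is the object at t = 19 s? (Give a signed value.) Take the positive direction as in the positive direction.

Displacement is the signed area under the v-t curve.
0–2 s: 5 × 2 = 10 m
2–4 s: -6 × 2 = -12 m
4–9 s: -2 × 5 = -10 m
9–14 s: -11 × 5 = -55 m
14–19 s: -5 × 5 = -25 m
Net displacement = -92 m

-92 m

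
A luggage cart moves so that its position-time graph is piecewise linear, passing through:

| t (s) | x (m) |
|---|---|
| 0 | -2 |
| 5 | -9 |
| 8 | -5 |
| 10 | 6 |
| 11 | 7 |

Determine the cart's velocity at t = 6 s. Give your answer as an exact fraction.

Velocity is the slope of the x-t graph on 5–8 s: (-5 − -9)/(8 − 5) = 4/3 m/s.

4/3 m/s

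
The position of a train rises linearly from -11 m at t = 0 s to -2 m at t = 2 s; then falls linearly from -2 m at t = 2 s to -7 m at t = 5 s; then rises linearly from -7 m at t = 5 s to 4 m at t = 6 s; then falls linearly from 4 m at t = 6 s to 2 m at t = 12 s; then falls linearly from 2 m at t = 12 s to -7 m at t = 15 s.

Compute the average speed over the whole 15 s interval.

Average speed = (total path length)/(elapsed time); on a piecewise-linear x-t graph the path length is Σ|Δx|.
0–2 s: |Δx| = |-2 − -11| = 9 m
2–5 s: |Δx| = |-7 − -2| = 5 m
5–6 s: |Δx| = |4 − -7| = 11 m
6–12 s: |Δx| = |2 − 4| = 2 m
12–15 s: |Δx| = |-7 − 2| = 9 m
Total path = 36 m; average speed = 36/15 = 2.4 m/s.

2.4 m/s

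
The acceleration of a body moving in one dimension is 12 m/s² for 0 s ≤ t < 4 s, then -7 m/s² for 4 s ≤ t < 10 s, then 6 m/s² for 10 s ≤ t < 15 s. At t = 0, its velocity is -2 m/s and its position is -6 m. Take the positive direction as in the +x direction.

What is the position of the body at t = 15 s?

327 m

On each constant-a segment, Δv = aΔt and Δx = v₀Δt + ½aΔt²; chain segment to segment.
0–4 s: v starts -2 m/s; Δx = -2·4 + ½·12·4² = 88 m; v ends 46 m/s.
4–10 s: v starts 46 m/s; Δx = 46·6 + ½·-7·6² = 150 m; v ends 4 m/s.
10–15 s: v starts 4 m/s; Δx = 4·5 + ½·6·5² = 95 m; v ends 34 m/s.
x(15) = -6 + Σ Δx = 327 m.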